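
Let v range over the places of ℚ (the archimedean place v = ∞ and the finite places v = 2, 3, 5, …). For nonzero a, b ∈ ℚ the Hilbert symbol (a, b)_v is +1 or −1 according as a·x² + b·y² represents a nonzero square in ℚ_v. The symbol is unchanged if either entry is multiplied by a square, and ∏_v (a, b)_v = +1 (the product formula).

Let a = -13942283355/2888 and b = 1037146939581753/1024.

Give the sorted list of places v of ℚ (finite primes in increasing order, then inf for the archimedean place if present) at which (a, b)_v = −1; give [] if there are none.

Mod squares: a ≡ -24310, b ≡ 17. Check v ∈ {∞, 2, 3, 5, 7, 11, 13, 17, 19}.
v=17: a=17^3·(≡4), b=17^5·(≡15) mod 17; (4|17)=+1, (15|17)=+1; (−1)^{3·5·8}·(+1)^5·(+1)^3 = +1.
v=3: a=3^4·(≡2), b=3^6·(≡2) mod 3; (2|3)=-1, (2|3)=-1; (−1)^{4·6·1}·(-1)^6·(-1)^4 = +1.
v=7: a=7^2·(≡1), b=7^2·(≡5) mod 7; (1|7)=+1, (5|7)=-1; (−1)^{2·2·3}·(+1)^2·(-1)^2 = +1.
v=5: a=5^1·(≡3), b=5^0·(≡2) mod 5; (3|5)=-1, (2|5)=-1; (−1)^{1·0·2}·(-1)^0·(-1)^1 = -1.
v=∞: -24310 < 0 and 17 > 0  ⇒  (a,b)_∞ = +1.
v=19: a=19^-2·(≡14), b=19^0·(≡4) mod 19; (14|19)=-1, (4|19)=+1; (−1)^{-2·0·9}·(-1)^0·(+1)^-2 = +1.
v=13: a=13^1·(≡6), b=13^2·(≡1) mod 13; (6|13)=-1, (1|13)=+1; (−1)^{1·2·6}·(-1)^2·(+1)^1 = +1.
v=11: a=11^1·(≡5), b=11^2·(≡6) mod 11; (5|11)=+1, (6|11)=-1; (−1)^{1·2·5}·(+1)^2·(-1)^1 = -1.
v=2: v_2(a)=-3, v_2(b)=-10; units ≡ 5, 1 (mod 8); ε·ε+αω+βω = 0·0+-3·0+-10·1 ≡ 0  ⇒  (a,b)_2 = +1.
(-24310, 17 / ℚ) ramifies at {5, 11}: a division algebra.

[5, 11]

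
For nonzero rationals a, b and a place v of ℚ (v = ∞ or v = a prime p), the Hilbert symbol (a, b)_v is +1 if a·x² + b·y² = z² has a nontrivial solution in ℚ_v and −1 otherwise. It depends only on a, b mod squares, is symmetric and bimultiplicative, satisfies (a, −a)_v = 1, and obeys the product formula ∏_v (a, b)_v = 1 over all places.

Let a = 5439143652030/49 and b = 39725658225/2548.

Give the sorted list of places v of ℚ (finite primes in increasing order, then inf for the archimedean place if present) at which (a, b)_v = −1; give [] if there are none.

(a, b) ≡ (30, 7293) mod (ℚ^×)²; places V = {2, 3, 5, 7, 11, 13, 17, 23, ∞}.
(a,b)_7: α=-2, u≡4; β=-2, v≡5 (mod 7); (4|7)=+1, (5|7)=-1; sign (−1)^0·+1^-2·-1^-2 = +1.
(a,b)_13: α=0, u≡1; β=-1, v≡6 (mod 13); (1|13)=+1, (6|13)=-1; sign (−1)^0·+1^-1·-1^0 = +1.
(a,b)_23: α=2, u≡17; β=0, v≡16 (mod 23); (17|23)=-1, (16|23)=+1; sign (−1)^0·-1^0·+1^2 = +1.
(a,b)_∞: sgn(30)=+, sgn(7293)=+, so +1.
(a,b)_3: α=5, u≡1; β=5, v≡1 (mod 3); (1|3)=+1, (1|3)=+1; sign (−1)^1·+1^5·+1^5 = -1.
(a,b)_2: α=1, β=-2; u≡7, v≡5 (mod 8); ε(u)ε(v)=1·0, αω(v)=1·1, βω(u)=-2·0; sum ≡ 1  ⇒  -1.
(a,b)_11: α=4, u≡6; β=3, v≡3 (mod 11); (6|11)=-1, (3|11)=+1; sign (−1)^0·-1^3·+1^4 = -1.
(a,b)_5: α=1, u≡4; β=2, v≡3 (mod 5); (4|5)=+1, (3|5)=-1; sign (−1)^0·+1^2·-1^1 = -1.
(a,b)_17: α=2, u≡4; β=3, v≡2 (mod 17); (4|17)=+1, (2|17)=+1; sign (−1)^0·+1^3·+1^2 = +1.
(30, 7293 / ℚ) ramifies at {2, 3, 5, 11}: a division algebra.

[2, 3, 5, 11]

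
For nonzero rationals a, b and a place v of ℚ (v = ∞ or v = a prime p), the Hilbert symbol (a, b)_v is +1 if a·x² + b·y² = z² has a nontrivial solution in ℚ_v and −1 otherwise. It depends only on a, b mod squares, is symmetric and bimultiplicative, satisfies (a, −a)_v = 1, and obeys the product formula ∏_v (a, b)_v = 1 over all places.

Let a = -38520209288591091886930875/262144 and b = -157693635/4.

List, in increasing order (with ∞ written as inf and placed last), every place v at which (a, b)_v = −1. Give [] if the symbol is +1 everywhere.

(a, b) ≡ (-1422435, -24035) mod (ℚ^×)²; places V = {2, 3, 5, 7, 11, 19, 23, 31, ∞}.
(a,b)_23: α=3, u≡13; β=1, v≡8 (mod 23); (13|23)=+1, (8|23)=+1; sign (−1)^1·+1^1·+1^3 = -1.
(a,b)_7: α=1, u≡6; β=0, v≡5 (mod 7); (6|7)=-1, (5|7)=-1; sign (−1)^0·-1^0·-1^1 = -1.
(a,b)_∞: sgn(-1422435)=−, sgn(-24035)=−, so -1.
(a,b)_2: α=-18, β=-2; u≡5, v≡5 (mod 8); ε(u)ε(v)=0·0, αω(v)=-18·1, βω(u)=-2·1; sum ≡ 0  ⇒  +1.
(a,b)_3: α=19, u≡2; β=8, v≡1 (mod 3); (2|3)=-1, (1|3)=+1; sign (−1)^0·-1^8·+1^19 = +1.
(a,b)_31: α=1, u≡6; β=0, v≡12 (mod 31); (6|31)=-1, (12|31)=-1; sign (−1)^0·-1^0·-1^1 = -1.
(a,b)_11: α=4, u≡8; β=1, v≡5 (mod 11); (8|11)=-1, (5|11)=+1; sign (−1)^0·-1^1·+1^4 = -1.
(a,b)_5: α=3, u≡2; β=1, v≡2 (mod 5); (2|5)=-1, (2|5)=-1; sign (−1)^0·-1^1·-1^3 = +1.
(a,b)_19: α=3, u≡2; β=1, v≡12 (mod 19); (2|19)=-1, (12|19)=-1; sign (−1)^1·-1^1·-1^3 = -1.
Ram(-1422435, -24035) = {7, 11, 19, 23, 31, ∞}; no ℚ_7-point on the conic.

[7, 11, 19, 23, 31, inf]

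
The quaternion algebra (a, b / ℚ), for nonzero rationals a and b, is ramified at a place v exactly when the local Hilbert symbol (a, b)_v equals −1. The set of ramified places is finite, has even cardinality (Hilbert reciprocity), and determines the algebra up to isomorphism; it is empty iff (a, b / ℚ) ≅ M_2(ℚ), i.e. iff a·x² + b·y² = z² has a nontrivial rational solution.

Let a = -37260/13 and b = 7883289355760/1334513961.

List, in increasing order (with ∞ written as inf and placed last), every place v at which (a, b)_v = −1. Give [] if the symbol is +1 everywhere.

[5, 23]

Mod squares: a ≡ -1495, b ≡ 25415. Check v ∈ {∞, 2, 3, 5, 7, 11, 13, 17, 23, 37, 41}.
v=2: v_2(a)=2, v_2(b)=4; units ≡ 1, 7 (mod 8); ε·ε+αω+βω = 0·1+2·0+4·0 ≡ 0  ⇒  (a,b)_2 = +1.
v=7: a=7^0·(≡6), b=7^2·(≡6) mod 7; (6|7)=-1, (6|7)=-1; (−1)^{0·2·3}·(-1)^2·(-1)^0 = +1.
v=37: a=37^0·(≡17), b=37^2·(≡25) mod 37; (17|37)=-1, (25|37)=+1; (−1)^{0·2·18}·(-1)^2·(+1)^0 = +1.
v=∞: -1495 < 0 and 25415 > 0  ⇒  (a,b)_∞ = +1.
v=23: a=23^1·(≡1), b=23^1·(≡12) mod 23; (1|23)=+1, (12|23)=+1; (−1)^{1·1·11}·(+1)^1·(+1)^1 = -1.
v=17: a=17^0·(≡16), b=17^3·(≡4) mod 17; (16|17)=+1, (4|17)=+1; (−1)^{0·3·8}·(+1)^3·(+1)^0 = +1.
v=11: a=11^0·(≡4), b=11^-2·(≡5) mod 11; (4|11)=+1, (5|11)=+1; (−1)^{0·-2·5}·(+1)^-2·(+1)^0 = +1.
v=3: a=3^4·(≡2), b=3^-8·(≡2) mod 3; (2|3)=-1, (2|3)=-1; (−1)^{4·-8·1}·(-1)^-8·(-1)^4 = +1.
v=13: a=13^-1·(≡11), b=13^1·(≡6) mod 13; (11|13)=-1, (6|13)=-1; (−1)^{-1·1·6}·(-1)^1·(-1)^-1 = +1.
v=41: a=41^0·(≡7), b=41^-2·(≡31) mod 41; (7|41)=-1, (31|41)=+1; (−1)^{0·-2·20}·(-1)^-2·(+1)^0 = +1.
v=5: a=5^1·(≡1), b=5^1·(≡2) mod 5; (1|5)=+1, (2|5)=-1; (−1)^{1·1·2}·(+1)^1·(-1)^1 = -1.
Ram(-1495, 25415) = {5, 23}; no ℚ_5-point on the conic.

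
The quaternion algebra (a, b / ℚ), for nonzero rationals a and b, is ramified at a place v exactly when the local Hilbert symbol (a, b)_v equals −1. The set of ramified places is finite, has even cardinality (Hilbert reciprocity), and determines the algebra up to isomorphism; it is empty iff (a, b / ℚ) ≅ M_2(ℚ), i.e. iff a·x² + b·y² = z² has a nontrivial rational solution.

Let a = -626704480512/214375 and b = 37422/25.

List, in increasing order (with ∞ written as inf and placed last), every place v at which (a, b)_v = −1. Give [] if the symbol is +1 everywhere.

[3, 11]

(a, b) ≡ (-231, 462) mod (ℚ^×)²; places V = {2, 3, 5, 7, 11, 29, ∞}.
(a,b)_5: α=-4, u≡1; β=-2, v≡2 (mod 5); (1|5)=+1, (2|5)=-1; sign (−1)^0·+1^-2·-1^-4 = +1.
(a,b)_7: α=-3, u≡1; β=1, v≡3 (mod 7); (1|7)=+1, (3|7)=-1; sign (−1)^1·+1^1·-1^-3 = +1.
(a,b)_3: α=7, u≡1; β=5, v≡1 (mod 3); (1|3)=+1, (1|3)=+1; sign (−1)^1·+1^5·+1^7 = -1.
(a,b)_11: α=3, u≡9; β=1, v≡1 (mod 11); (9|11)=+1, (1|11)=+1; sign (−1)^1·+1^1·+1^3 = -1.
(a,b)_∞: sgn(-231)=−, sgn(462)=+, so +1.
(a,b)_29: α=2, u≡24; β=0, v≡26 (mod 29); (24|29)=+1, (26|29)=-1; sign (−1)^0·+1^0·-1^2 = +1.
(a,b)_2: α=8, β=1; u≡1, v≡7 (mod 8); ε(u)ε(v)=0·1, αω(v)=8·0, βω(u)=1·0; sum ≡ 0  ⇒  +1.
|Ram(-231, 462)| = 2, even; anisotropic at {3, 11}.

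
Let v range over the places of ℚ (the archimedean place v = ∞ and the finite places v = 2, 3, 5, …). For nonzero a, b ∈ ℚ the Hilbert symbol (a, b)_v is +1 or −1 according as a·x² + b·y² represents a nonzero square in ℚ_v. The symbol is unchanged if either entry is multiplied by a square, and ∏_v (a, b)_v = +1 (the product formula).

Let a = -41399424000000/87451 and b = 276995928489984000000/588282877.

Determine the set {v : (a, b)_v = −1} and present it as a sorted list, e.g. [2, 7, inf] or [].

Mod squares: a ≡ -6006, b ≡ 143. Check v ∈ {∞, 2, 3, 5, 7, 11, 13, 31}.
v=5: a=5^6·(≡4), b=5^6·(≡3) mod 5; (4|5)=+1, (3|5)=-1; (−1)^{6·6·2}·(+1)^6·(-1)^6 = +1.
v=3: a=3^5·(≡2), b=3^8·(≡2) mod 3; (2|3)=-1, (2|3)=-1; (−1)^{5·8·1}·(-1)^8·(-1)^5 = -1.
v=13: a=13^-1·(≡2), b=13^-1·(≡8) mod 13; (2|13)=-1, (8|13)=-1; (−1)^{-1·-1·6}·(-1)^-1·(-1)^-1 = +1.
v=31: a=31^-2·(≡9), b=31^-4·(≡9) mod 31; (9|31)=+1, (9|31)=+1; (−1)^{-2·-4·15}·(+1)^-4·(+1)^-2 = +1.
v=2: v_2(a)=13, v_2(b)=24; units ≡ 5, 7 (mod 8); ε·ε+αω+βω = 0·1+13·0+24·1 ≡ 0  ⇒  (a,b)_2 = +1.
v=11: a=11^3·(≡4), b=11^5·(≡8) mod 11; (4|11)=+1, (8|11)=-1; (−1)^{3·5·5}·(+1)^5·(-1)^3 = +1.
v=7: a=7^-1·(≡5), b=7^-2·(≡6) mod 7; (5|7)=-1, (6|7)=-1; (−1)^{-1·-2·3}·(-1)^-2·(-1)^-1 = -1.
v=∞: -6006 < 0 and 143 > 0  ⇒  (a,b)_∞ = +1.
|Ram(-6006, 143)| = 2, even; anisotropic at {3, 7}.

[3, 7]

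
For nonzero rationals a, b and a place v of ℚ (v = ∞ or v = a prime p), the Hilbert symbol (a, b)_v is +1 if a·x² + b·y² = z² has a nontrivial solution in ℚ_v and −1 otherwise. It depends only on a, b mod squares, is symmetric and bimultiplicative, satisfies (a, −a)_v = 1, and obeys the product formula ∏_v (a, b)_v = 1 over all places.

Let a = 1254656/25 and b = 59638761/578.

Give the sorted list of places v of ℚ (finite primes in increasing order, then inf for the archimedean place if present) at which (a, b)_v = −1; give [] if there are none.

[2, 31]

Mod squares: a ≡ 29, b ≡ 163618. Check v ∈ {∞, 2, 3, 5, 7, 13, 17, 29, 31}.
v=2: v_2(a)=8, v_2(b)=-1; units ≡ 5, 1 (mod 8); ε·ε+αω+βω = 0·0+8·0+-1·1 ≡ 1  ⇒  (a,b)_2 = -1.
v=29: a=29^1·(≡1), b=29^1·(≡13) mod 29; (1|29)=+1, (13|29)=+1; (−1)^{1·1·14}·(+1)^1·(+1)^1 = +1.
v=17: a=17^0·(≡7), b=17^-2·(≡12) mod 17; (7|17)=-1, (12|17)=-1; (−1)^{0·-2·8}·(-1)^-2·(-1)^0 = +1.
v=13: a=13^2·(≡12), b=13^1·(≡11) mod 13; (12|13)=+1, (11|13)=-1; (−1)^{2·1·6}·(+1)^1·(-1)^2 = +1.
v=3: a=3^0·(≡2), b=3^6·(≡1) mod 3; (2|3)=-1, (1|3)=+1; (−1)^{0·6·1}·(-1)^6·(+1)^0 = +1.
v=31: a=31^0·(≡27), b=31^1·(≡28) mod 31; (27|31)=-1, (28|31)=+1; (−1)^{0·1·15}·(-1)^1·(+1)^0 = -1.
v=∞: 29 > 0 and 163618 > 0  ⇒  (a,b)_∞ = +1.
v=5: a=5^-2·(≡1), b=5^0·(≡2) mod 5; (1|5)=+1, (2|5)=-1; (−1)^{-2·0·2}·(+1)^0·(-1)^-2 = +1.
v=7: a=7^0·(≡1), b=7^1·(≡1) mod 7; (1|7)=+1, (1|7)=+1; (−1)^{0·1·3}·(+1)^1·(+1)^0 = +1.
(29, 163618 / ℚ) ramifies at {2, 31}: a division algebra.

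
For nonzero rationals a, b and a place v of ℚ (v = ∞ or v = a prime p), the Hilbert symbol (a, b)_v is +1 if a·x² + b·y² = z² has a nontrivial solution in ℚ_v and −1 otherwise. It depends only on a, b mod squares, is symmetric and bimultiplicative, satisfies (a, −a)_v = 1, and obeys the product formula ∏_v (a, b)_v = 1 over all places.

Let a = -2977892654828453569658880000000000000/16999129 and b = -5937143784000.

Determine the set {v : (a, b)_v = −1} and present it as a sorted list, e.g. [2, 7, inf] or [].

(a, b) ≡ (-330, -36465) mod (ℚ^×)²; places V = {2, 3, 5, 7, 11, 13, 17, 19, 29, 31, ∞}.
(a,b)_7: α=-2, u≡5; β=0, v≡5 (mod 7); (5|7)=-1, (5|7)=-1; sign (−1)^0·-1^0·-1^-2 = +1.
(a,b)_2: α=27, β=6; u≡3, v≡7 (mod 8); ε(u)ε(v)=1·1, αω(v)=27·0, βω(u)=6·1; sum ≡ 1  ⇒  -1.
(a,b)_17: α=2, u≡6; β=1, v≡6 (mod 17); (6|17)=-1, (6|17)=-1; sign (−1)^0·-1^1·-1^2 = -1.
(a,b)_11: α=7, u≡5; β=3, v≡10 (mod 11); (5|11)=+1, (10|11)=-1; sign (−1)^1·+1^3·-1^7 = +1.
(a,b)_3: α=3, u≡1; β=1, v≡1 (mod 3); (1|3)=+1, (1|3)=+1; sign (−1)^1·+1^1·+1^3 = -1.
(a,b)_19: α=-2, u≡18; β=0, v≡10 (mod 19); (18|19)=-1, (10|19)=-1; sign (−1)^0·-1^0·-1^-2 = +1.
(a,b)_13: α=2, u≡2; β=1, v≡4 (mod 13); (2|13)=-1, (4|13)=+1; sign (−1)^0·-1^1·+1^2 = -1.
(a,b)_31: α=-2, u≡30; β=0, v≡6 (mod 31); (30|31)=-1, (6|31)=-1; sign (−1)^0·-1^0·-1^-2 = +1.
(a,b)_5: α=13, u≡1; β=3, v≡3 (mod 5); (1|5)=+1, (3|5)=-1; sign (−1)^0·+1^3·-1^13 = -1.
(a,b)_29: α=4, u≡26; β=2, v≡19 (mod 29); (26|29)=-1, (19|29)=-1; sign (−1)^0·-1^2·-1^4 = +1.
(a,b)_∞: sgn(-330)=−, sgn(-36465)=−, so -1.
(-330, -36465 / ℚ) ramifies at {2, 3, 5, 13, 17, ∞}: a division algebra.

[2, 3, 5, 13, 17, inf]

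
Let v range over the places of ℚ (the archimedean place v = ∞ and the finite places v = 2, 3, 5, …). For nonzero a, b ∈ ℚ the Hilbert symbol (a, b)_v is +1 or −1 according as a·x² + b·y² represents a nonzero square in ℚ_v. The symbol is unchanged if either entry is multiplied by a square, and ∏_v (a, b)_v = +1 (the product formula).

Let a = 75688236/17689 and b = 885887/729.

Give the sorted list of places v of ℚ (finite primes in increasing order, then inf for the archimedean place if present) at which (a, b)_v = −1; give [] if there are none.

[2, 3, 13, 17, 31, 47]

(a, b) ≡ (2102451, 527) mod (ℚ^×)²; places V = {2, 3, 7, 13, 17, 19, 31, 37, 41, 47, ∞}.
(a,b)_47: α=1, u≡32; β=0, v≡15 (mod 47); (32|47)=+1, (15|47)=-1; sign (−1)^0·+1^0·-1^1 = -1.
(a,b)_7: α=-2, u≡2; β=0, v≡2 (mod 7); (2|7)=+1, (2|7)=+1; sign (−1)^0·+1^0·+1^-2 = +1.
(a,b)_∞: sgn(2102451)=+, sgn(527)=+, so +1.
(a,b)_17: α=0, u≡6; β=1, v≡14 (mod 17); (6|17)=-1, (14|17)=-1; sign (−1)^0·-1^1·-1^0 = -1.
(a,b)_2: α=2, β=0; u≡3, v≡7 (mod 8); ε(u)ε(v)=1·1, αω(v)=2·0, βω(u)=0·1; sum ≡ 1  ⇒  -1.
(a,b)_31: α=1, u≡21; β=1, v≡21 (mod 31); (21|31)=-1, (21|31)=-1; sign (−1)^1·-1^1·-1^1 = -1.
(a,b)_19: α=-2, u≡11; β=0, v≡18 (mod 19); (11|19)=+1, (18|19)=-1; sign (−1)^0·+1^0·-1^-2 = +1.
(a,b)_13: α=1, u≡2; β=0, v≡2 (mod 13); (2|13)=-1, (2|13)=-1; sign (−1)^0·-1^0·-1^1 = -1.
(a,b)_3: α=3, u≡2; β=-6, v≡2 (mod 3); (2|3)=-1, (2|3)=-1; sign (−1)^0·-1^-6·-1^3 = -1.
(a,b)_41: α=0, u≡24; β=2, v≡28 (mod 41); (24|41)=-1, (28|41)=-1; sign (−1)^0·-1^2·-1^0 = +1.
(a,b)_37: α=1, u≡3; β=0, v≡34 (mod 37); (3|37)=+1, (34|37)=+1; sign (−1)^0·+1^0·+1^1 = +1.
Ram(2102451, 527) = {2, 3, 13, 17, 31, 47}; no ℚ_2-point on the conic.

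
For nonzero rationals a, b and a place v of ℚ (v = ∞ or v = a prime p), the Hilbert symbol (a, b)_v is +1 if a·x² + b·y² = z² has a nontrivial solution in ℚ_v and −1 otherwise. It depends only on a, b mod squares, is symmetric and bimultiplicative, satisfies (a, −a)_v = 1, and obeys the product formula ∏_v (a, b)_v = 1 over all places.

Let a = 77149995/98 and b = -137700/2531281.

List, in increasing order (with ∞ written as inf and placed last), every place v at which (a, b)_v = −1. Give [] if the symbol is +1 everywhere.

(a, b) ≡ (390, -17) mod (ℚ^×)²; places V = {2, 3, 5, 7, 13, 17, 37, 43, ∞}.
(a,b)_17: α=2, u≡16; β=1, v≡4 (mod 17); (16|17)=+1, (4|17)=+1; sign (−1)^0·+1^1·+1^2 = +1.
(a,b)_37: α=2, u≡31; β=-2, v≡23 (mod 37); (31|37)=-1, (23|37)=-1; sign (−1)^0·-1^-2·-1^2 = +1.
(a,b)_∞: sgn(390)=+, sgn(-17)=−, so +1.
(a,b)_7: α=-2, u≡3; β=0, v≡1 (mod 7); (3|7)=-1, (1|7)=+1; sign (−1)^0·-1^0·+1^-2 = +1.
(a,b)_43: α=0, u≡32; β=-2, v≡2 (mod 43); (32|43)=-1, (2|43)=-1; sign (−1)^0·-1^-2·-1^0 = +1.
(a,b)_3: α=1, u≡1; β=4, v≡1 (mod 3); (1|3)=+1, (1|3)=+1; sign (−1)^0·+1^4·+1^1 = +1.
(a,b)_2: α=-1, β=2; u≡3, v≡7 (mod 8); ε(u)ε(v)=1·1, αω(v)=-1·0, βω(u)=2·1; sum ≡ 1  ⇒  -1.
(a,b)_5: α=1, u≡3; β=2, v≡2 (mod 5); (3|5)=-1, (2|5)=-1; sign (−1)^0·-1^2·-1^1 = -1.
(a,b)_13: α=1, u≡9; β=0, v≡4 (mod 13); (9|13)=+1, (4|13)=+1; sign (−1)^0·+1^0·+1^1 = +1.
(390, -17 / ℚ) ramifies at {2, 5}: a division algebra.

[2, 5]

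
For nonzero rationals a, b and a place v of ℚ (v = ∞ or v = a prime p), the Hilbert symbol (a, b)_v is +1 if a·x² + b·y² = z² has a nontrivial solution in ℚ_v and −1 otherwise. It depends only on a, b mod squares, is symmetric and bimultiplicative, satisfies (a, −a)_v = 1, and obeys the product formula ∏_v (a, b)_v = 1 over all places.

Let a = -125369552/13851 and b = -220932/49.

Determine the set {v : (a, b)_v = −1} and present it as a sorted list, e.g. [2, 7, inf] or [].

Mod squares: a ≡ -1463, b ≡ -17. Check v ∈ {∞, 2, 3, 7, 11, 17, 19, 29}.
v=2: v_2(a)=4, v_2(b)=2; units ≡ 1, 7 (mod 8); ε·ε+αω+βω = 0·1+4·0+2·0 ≡ 0  ⇒  (a,b)_2 = +1.
v=∞: -1463 < 0 and -17 < 0  ⇒  (a,b)_∞ = -1.
v=7: a=7^1·(≡1), b=7^-2·(≡2) mod 7; (1|7)=+1, (2|7)=+1; (−1)^{1·-2·3}·(+1)^-2·(+1)^1 = +1.
v=17: a=17^0·(≡15), b=17^1·(≡4) mod 17; (15|17)=+1, (4|17)=+1; (−1)^{0·1·8}·(+1)^1·(+1)^0 = +1.
v=3: a=3^-6·(≡1), b=3^2·(≡1) mod 3; (1|3)=+1, (1|3)=+1; (−1)^{-6·2·1}·(+1)^2·(+1)^-6 = +1.
v=11: a=11^3·(≡6), b=11^0·(≡5) mod 11; (6|11)=-1, (5|11)=+1; (−1)^{3·0·5}·(-1)^0·(+1)^3 = +1.
v=19: a=19^-1·(≡15), b=19^2·(≡10) mod 19; (15|19)=-1, (10|19)=-1; (−1)^{-1·2·9}·(-1)^2·(-1)^-1 = -1.
v=29: a=29^2·(≡9), b=29^0·(≡14) mod 29; (9|29)=+1, (14|29)=-1; (−1)^{2·0·14}·(+1)^0·(-1)^2 = +1.
|Ram(-1463, -17)| = 2, even; anisotropic at {19, ∞}.

[19, inf]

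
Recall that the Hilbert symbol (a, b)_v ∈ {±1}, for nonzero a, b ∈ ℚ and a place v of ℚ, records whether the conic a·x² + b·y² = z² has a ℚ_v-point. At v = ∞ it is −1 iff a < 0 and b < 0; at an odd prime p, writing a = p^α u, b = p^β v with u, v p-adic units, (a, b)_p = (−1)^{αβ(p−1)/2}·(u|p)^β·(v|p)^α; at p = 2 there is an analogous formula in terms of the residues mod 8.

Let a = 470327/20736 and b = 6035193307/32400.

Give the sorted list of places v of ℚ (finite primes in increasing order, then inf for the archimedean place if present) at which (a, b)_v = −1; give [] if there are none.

(a, b) ≡ (23, 187) mod (ℚ^×)²; places V = {2, 3, 5, 11, 13, 17, 19, 23, ∞}.
(a,b)_17: α=0, u≡3; β=1, v≡10 (mod 17); (3|17)=-1, (10|17)=-1; sign (−1)^0·-1^1·-1^0 = -1.
(a,b)_11: α=2, u≡4; β=1, v≡8 (mod 11); (4|11)=+1, (8|11)=-1; sign (−1)^0·+1^1·-1^2 = +1.
(a,b)_5: α=0, u≡2; β=-2, v≡2 (mod 5); (2|5)=-1, (2|5)=-1; sign (−1)^0·-1^-2·-1^0 = +1.
(a,b)_23: α=1, u≡9; β=2, v≡1 (mod 23); (9|23)=+1, (1|23)=+1; sign (−1)^0·+1^2·+1^1 = +1.
(a,b)_13: α=2, u≡1; β=2, v≡2 (mod 13); (1|13)=+1, (2|13)=-1; sign (−1)^0·+1^2·-1^2 = +1.
(a,b)_2: α=-8, β=-4; u≡7, v≡3 (mod 8); ε(u)ε(v)=1·1, αω(v)=-8·1, βω(u)=-4·0; sum ≡ 1  ⇒  -1.
(a,b)_∞: sgn(23)=+, sgn(187)=+, so +1.
(a,b)_19: α=0, u≡11; β=2, v≡4 (mod 19); (11|19)=+1, (4|19)=+1; sign (−1)^0·+1^2·+1^0 = +1.
(a,b)_3: α=-4, u≡2; β=-4, v≡1 (mod 3); (2|3)=-1, (1|3)=+1; sign (−1)^0·-1^-4·+1^-4 = +1.
Ram(23, 187) = {2, 17}; no ℚ_2-point on the conic.

[2, 17]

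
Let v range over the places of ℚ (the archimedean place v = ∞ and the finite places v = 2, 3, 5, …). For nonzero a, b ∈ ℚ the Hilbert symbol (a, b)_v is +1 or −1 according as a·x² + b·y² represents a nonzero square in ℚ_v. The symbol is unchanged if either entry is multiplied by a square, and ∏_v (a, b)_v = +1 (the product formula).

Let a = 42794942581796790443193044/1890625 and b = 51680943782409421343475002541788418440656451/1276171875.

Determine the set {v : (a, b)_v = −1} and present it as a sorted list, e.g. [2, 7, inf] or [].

Mod squares: a ≡ 2021, b ≡ 1297257. Check v ∈ {∞, 2, 3, 5, 7, 11, 13, 19, 29, 31, 37, 43, 47}.
v=37: a=37^2·(≡5), b=37^3·(≡35) mod 37; (5|37)=-1, (35|37)=-1; (−1)^{2·3·18}·(-1)^3·(-1)^2 = -1.
v=2: v_2(a)=2, v_2(b)=0; units ≡ 5, 1 (mod 8); ε·ε+αω+βω = 0·0+2·0+0·1 ≡ 0  ⇒  (a,b)_2 = +1.
v=5: a=5^-6·(≡4), b=5^-8·(≡3) mod 5; (4|5)=+1, (3|5)=-1; (−1)^{-6·-8·2}·(+1)^-8·(-1)^-6 = +1.
v=19: a=19^0·(≡11), b=19^2·(≡18) mod 19; (11|19)=+1, (18|19)=-1; (−1)^{0·2·9}·(+1)^2·(-1)^0 = +1.
v=29: a=29^2·(≡1), b=29^3·(≡3) mod 29; (1|29)=+1, (3|29)=-1; (−1)^{2·3·14}·(+1)^3·(-1)^2 = +1.
v=3: a=3^0·(≡2), b=3^-3·(≡2) mod 3; (2|3)=-1, (2|3)=-1; (−1)^{0·-3·1}·(-1)^-3·(-1)^0 = -1.
v=11: a=11^-2·(≡6), b=11^-2·(≡9) mod 11; (6|11)=-1, (9|11)=+1; (−1)^{-2·-2·5}·(-1)^-2·(+1)^-2 = +1.
v=7: a=7^2·(≡3), b=7^4·(≡5) mod 7; (3|7)=-1, (5|7)=-1; (−1)^{2·4·3}·(-1)^4·(-1)^2 = +1.
v=47: a=47^1·(≡33), b=47^2·(≡23) mod 47; (33|47)=-1, (23|47)=-1; (−1)^{1·2·23}·(-1)^2·(-1)^1 = -1.
v=∞: 2021 > 0 and 1297257 > 0  ⇒  (a,b)_∞ = +1.
v=31: a=31^2·(≡3), b=31^3·(≡10) mod 31; (3|31)=-1, (10|31)=+1; (−1)^{2·3·15}·(-1)^3·(+1)^2 = -1.
v=43: a=43^5·(≡25), b=43^8·(≡33) mod 43; (25|43)=+1, (33|43)=-1; (−1)^{5·8·21}·(+1)^8·(-1)^5 = -1.
v=13: a=13^4·(≡5), b=13^7·(≡4) mod 13; (5|13)=-1, (4|13)=+1; (−1)^{4·7·6}·(-1)^7·(+1)^4 = -1.
|Ram(2021, 1297257)| = 6, even; anisotropic at {3, 13, 31, 37, 43, 47}.

[3, 13, 31, 37, 43, 47]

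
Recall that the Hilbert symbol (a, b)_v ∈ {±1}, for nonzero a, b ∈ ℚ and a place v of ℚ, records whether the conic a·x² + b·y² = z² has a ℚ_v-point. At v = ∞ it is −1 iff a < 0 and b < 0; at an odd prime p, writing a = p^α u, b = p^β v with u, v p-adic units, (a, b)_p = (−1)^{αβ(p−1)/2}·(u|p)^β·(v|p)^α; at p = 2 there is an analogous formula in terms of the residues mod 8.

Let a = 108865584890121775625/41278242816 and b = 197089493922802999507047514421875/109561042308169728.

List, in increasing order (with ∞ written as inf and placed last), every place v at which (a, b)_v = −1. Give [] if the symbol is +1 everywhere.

[3, 29, 41, 43]

Mod squares: a ≡ 52374, b ≡ 24969. Check v ∈ {∞, 2, 3, 5, 7, 13, 17, 29, 41, 43}.
v=5: a=5^4·(≡1), b=5^6·(≡1) mod 5; (1|5)=+1, (1|5)=+1; (−1)^{4·6·2}·(+1)^6·(+1)^4 = +1.
v=3: a=3^-9·(≡1), b=3^-13·(≡1) mod 3; (1|3)=+1, (1|3)=+1; (−1)^{-9·-13·1}·(+1)^-13·(+1)^-9 = -1.
v=13: a=13^2·(≡4), b=13^4·(≡3) mod 13; (4|13)=+1, (3|13)=+1; (−1)^{2·4·6}·(+1)^4·(+1)^2 = +1.
v=43: a=43^1·(≡21), b=43^2·(≡33) mod 43; (21|43)=+1, (33|43)=-1; (−1)^{1·2·21}·(+1)^2·(-1)^1 = -1.
v=2: v_2(a)=-21, v_2(b)=-36; units ≡ 3, 1 (mod 8); ε·ε+αω+βω = 1·0+-21·0+-36·1 ≡ 0  ⇒  (a,b)_2 = +1.
v=∞: 52374 > 0 and 24969 > 0  ⇒  (a,b)_∞ = +1.
v=7: a=7^1·(≡6), b=7^1·(≡2) mod 7; (6|7)=-1, (2|7)=+1; (−1)^{1·1·3}·(-1)^1·(+1)^1 = +1.
v=17: a=17^4·(≡11), b=17^6·(≡8) mod 17; (11|17)=-1, (8|17)=+1; (−1)^{4·6·8}·(-1)^6·(+1)^4 = +1.
v=29: a=29^3·(≡14), b=29^5·(≡24) mod 29; (14|29)=-1, (24|29)=+1; (−1)^{3·5·14}·(-1)^5·(+1)^3 = -1.
v=41: a=41^2·(≡29), b=41^3·(≡19) mod 41; (29|41)=-1, (19|41)=-1; (−1)^{2·3·20}·(-1)^3·(-1)^2 = -1.
(52374, 24969 / ℚ) ramifies at {3, 29, 41, 43}: a division algebra.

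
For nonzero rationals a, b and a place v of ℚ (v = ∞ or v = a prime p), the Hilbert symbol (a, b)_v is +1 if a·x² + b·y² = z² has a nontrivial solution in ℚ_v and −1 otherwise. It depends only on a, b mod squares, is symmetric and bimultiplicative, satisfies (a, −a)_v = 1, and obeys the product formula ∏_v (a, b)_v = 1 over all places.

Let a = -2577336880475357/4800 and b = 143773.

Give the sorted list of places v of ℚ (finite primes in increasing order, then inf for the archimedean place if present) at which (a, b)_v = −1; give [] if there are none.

[23, 47]

Mod squares: a ≡ -1047401439, b ≡ 143773. Check v ∈ {∞, 2, 3, 5, 7, 11, 13, 19, 23, 29, 37, 43, 47}.
v=23: a=23^1·(≡9), b=23^1·(≡18) mod 23; (9|23)=+1, (18|23)=+1; (−1)^{1·1·11}·(+1)^1·(+1)^1 = -1.
v=37: a=37^1·(≡22), b=37^0·(≡28) mod 37; (22|37)=-1, (28|37)=+1; (−1)^{1·0·18}·(-1)^0·(+1)^1 = +1.
v=11: a=11^2·(≡1), b=11^0·(≡3) mod 11; (1|11)=+1, (3|11)=+1; (−1)^{2·0·5}·(+1)^0·(+1)^2 = +1.
v=43: a=43^1·(≡8), b=43^0·(≡24) mod 43; (8|43)=-1, (24|43)=+1; (−1)^{1·0·21}·(-1)^0·(+1)^1 = +1.
v=19: a=19^2·(≡6), b=19^1·(≡5) mod 19; (6|19)=+1, (5|19)=+1; (−1)^{2·1·9}·(+1)^1·(+1)^2 = +1.
v=5: a=5^-2·(≡4), b=5^0·(≡3) mod 5; (4|5)=+1, (3|5)=-1; (−1)^{-2·0·2}·(+1)^0·(-1)^-2 = +1.
v=13: a=13^2·(≡8), b=13^0·(≡6) mod 13; (8|13)=-1, (6|13)=-1; (−1)^{2·0·6}·(-1)^0·(-1)^2 = +1.
v=3: a=3^-1·(≡1), b=3^0·(≡1) mod 3; (1|3)=+1, (1|3)=+1; (−1)^{-1·0·1}·(+1)^0·(+1)^-1 = +1.
v=2: v_2(a)=-6, v_2(b)=0; units ≡ 1, 5 (mod 8); ε·ε+αω+βω = 0·0+-6·1+0·0 ≡ 0  ⇒  (a,b)_2 = +1.
v=∞: -1047401439 < 0 and 143773 > 0  ⇒  (a,b)_∞ = +1.
v=29: a=29^1·(≡9), b=29^0·(≡20) mod 29; (9|29)=+1, (20|29)=+1; (−1)^{1·0·14}·(+1)^0·(+1)^1 = +1.
v=7: a=7^1·(≡3), b=7^1·(≡1) mod 7; (3|7)=-1, (1|7)=+1; (−1)^{1·1·3}·(-1)^1·(+1)^1 = +1.
v=47: a=47^1·(≡8), b=47^1·(≡4) mod 47; (8|47)=+1, (4|47)=+1; (−1)^{1·1·23}·(+1)^1·(+1)^1 = -1.
(-1047401439, 143773 / ℚ) ramifies at {23, 47}: a division algebra.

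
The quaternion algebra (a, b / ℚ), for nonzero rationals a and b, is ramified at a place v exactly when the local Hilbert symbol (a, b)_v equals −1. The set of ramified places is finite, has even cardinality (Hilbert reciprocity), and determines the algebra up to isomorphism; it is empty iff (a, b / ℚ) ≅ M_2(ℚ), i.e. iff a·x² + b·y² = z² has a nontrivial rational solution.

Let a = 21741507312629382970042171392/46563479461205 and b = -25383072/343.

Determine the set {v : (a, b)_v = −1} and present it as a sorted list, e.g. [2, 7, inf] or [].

[3, 11]

Mod squares: a ≡ 65, b ≡ -6006. Check v ∈ {∞, 2, 3, 5, 7, 11, 13, 17, 19, 29, 31, 41, 43}.
v=3: a=3^2·(≡2), b=3^1·(≡2) mod 3; (2|3)=-1, (2|3)=-1; (−1)^{2·1·1}·(-1)^1·(-1)^2 = -1.
v=7: a=7^-8·(≡4), b=7^-3·(≡6) mod 7; (4|7)=+1, (6|7)=-1; (−1)^{-8·-3·3}·(+1)^-3·(-1)^-8 = +1.
v=29: a=29^2·(≡23), b=29^0·(≡2) mod 29; (23|29)=+1, (2|29)=-1; (−1)^{2·0·14}·(+1)^0·(-1)^2 = +1.
v=17: a=17^2·(≡12), b=17^0·(≡12) mod 17; (12|17)=-1, (12|17)=-1; (−1)^{2·0·8}·(-1)^0·(-1)^2 = +1.
v=13: a=13^3·(≡2), b=13^1·(≡6) mod 13; (2|13)=-1, (6|13)=-1; (−1)^{3·1·6}·(-1)^1·(-1)^3 = +1.
v=11: a=11^2·(≡8), b=11^1·(≡3) mod 11; (8|11)=-1, (3|11)=+1; (−1)^{2·1·5}·(-1)^1·(+1)^2 = -1.
v=19: a=19^2·(≡2), b=19^0·(≡16) mod 19; (2|19)=-1, (16|19)=+1; (−1)^{2·0·9}·(-1)^0·(+1)^2 = +1.
v=31: a=31^-2·(≡21), b=31^0·(≡19) mod 31; (21|31)=-1, (19|31)=+1; (−1)^{-2·0·15}·(-1)^0·(+1)^-2 = +1.
v=∞: 65 > 0 and -6006 < 0  ⇒  (a,b)_∞ = +1.
v=2: v_2(a)=14, v_2(b)=5; units ≡ 1, 5 (mod 8); ε·ε+αω+βω = 0·0+14·1+5·0 ≡ 0  ⇒  (a,b)_2 = +1.
v=43: a=43^6·(≡30), b=43^2·(≡11) mod 43; (30|43)=-1, (11|43)=+1; (−1)^{6·2·21}·(-1)^2·(+1)^6 = +1.
v=41: a=41^-2·(≡15), b=41^0·(≡21) mod 41; (15|41)=-1, (21|41)=+1; (−1)^{-2·0·20}·(-1)^0·(+1)^-2 = +1.
v=5: a=5^-1·(≡2), b=5^0·(≡1) mod 5; (2|5)=-1, (1|5)=+1; (−1)^{-1·0·2}·(-1)^0·(+1)^-1 = +1.
Ram(65, -6006) = {3, 11}; no ℚ_3-point on the conic.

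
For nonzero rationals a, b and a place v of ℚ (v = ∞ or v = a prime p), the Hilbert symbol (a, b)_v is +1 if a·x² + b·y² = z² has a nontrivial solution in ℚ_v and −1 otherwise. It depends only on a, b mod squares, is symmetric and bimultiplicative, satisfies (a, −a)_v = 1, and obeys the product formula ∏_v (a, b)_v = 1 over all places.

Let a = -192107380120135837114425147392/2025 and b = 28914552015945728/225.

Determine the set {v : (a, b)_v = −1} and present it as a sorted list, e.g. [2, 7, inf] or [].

Mod squares: a ≡ -17, b ≡ 23853863. Check v ∈ {∞, 2, 3, 5, 11, 17, 29, 37, 43, 47}.
v=3: a=3^-4·(≡1), b=3^-2·(≡2) mod 3; (1|3)=+1, (2|3)=-1; (−1)^{-4·-2·1}·(+1)^-2·(-1)^-4 = +1.
v=17: a=17^3·(≡16), b=17^2·(≡10) mod 17; (16|17)=+1, (10|17)=-1; (−1)^{3·2·8}·(+1)^2·(-1)^3 = -1.
v=43: a=43^2·(≡22), b=43^1·(≡21) mod 43; (22|43)=-1, (21|43)=+1; (−1)^{2·1·21}·(-1)^1·(+1)^2 = -1.
v=5: a=5^-2·(≡3), b=5^-2·(≡2) mod 5; (3|5)=-1, (2|5)=-1; (−1)^{-2·-2·2}·(-1)^-2·(-1)^-2 = +1.
v=11: a=11^2·(≡4), b=11^1·(≡3) mod 11; (4|11)=+1, (3|11)=+1; (−1)^{2·1·5}·(+1)^1·(+1)^2 = +1.
v=47: a=47^2·(≡31), b=47^1·(≡46) mod 47; (31|47)=-1, (46|47)=-1; (−1)^{2·1·23}·(-1)^1·(-1)^2 = -1.
v=∞: -17 < 0 and 23853863 > 0  ⇒  (a,b)_∞ = +1.
v=2: v_2(a)=36, v_2(b)=22; units ≡ 7, 7 (mod 8); ε·ε+αω+βω = 1·1+36·0+22·0 ≡ 1  ⇒  (a,b)_2 = -1.
v=29: a=29^2·(≡14), b=29^1·(≡6) mod 29; (14|29)=-1, (6|29)=+1; (−1)^{2·1·14}·(-1)^1·(+1)^2 = -1.
v=37: a=37^2·(≡29), b=37^1·(≡16) mod 37; (29|37)=-1, (16|37)=+1; (−1)^{2·1·18}·(-1)^1·(+1)^2 = -1.
Ram(-17, 23853863) = {2, 17, 29, 37, 43, 47}; no ℚ_2-point on the conic.

[2, 17, 29, 37, 43, 47]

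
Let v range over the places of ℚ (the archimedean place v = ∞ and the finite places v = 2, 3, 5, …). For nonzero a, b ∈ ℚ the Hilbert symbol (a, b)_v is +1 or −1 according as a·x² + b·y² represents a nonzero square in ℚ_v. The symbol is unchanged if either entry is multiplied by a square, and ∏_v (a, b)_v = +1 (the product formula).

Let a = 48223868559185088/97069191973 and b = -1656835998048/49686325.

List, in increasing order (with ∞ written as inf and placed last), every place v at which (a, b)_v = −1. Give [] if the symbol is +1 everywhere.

[3, 11]

Mod squares: a ≡ 39, b ≡ -286. Check v ∈ {∞, 2, 3, 5, 7, 11, 13, 17, 23}.
v=5: a=5^0·(≡1), b=5^-2·(≡4) mod 5; (1|5)=+1, (4|5)=+1; (−1)^{0·-2·2}·(+1)^-2·(+1)^0 = +1.
v=7: a=7^4·(≡1), b=7^2·(≡4) mod 7; (1|7)=+1, (4|7)=+1; (−1)^{4·2·3}·(+1)^2·(+1)^4 = +1.
v=3: a=3^11·(≡1), b=3^8·(≡2) mod 3; (1|3)=+1, (2|3)=-1; (−1)^{11·8·1}·(+1)^8·(-1)^11 = -1.
v=17: a=17^-4·(≡7), b=17^-2·(≡10) mod 17; (7|17)=-1, (10|17)=-1; (−1)^{-4·-2·8}·(-1)^-2·(-1)^-4 = +1.
v=11: a=11^6·(≡8), b=11^5·(≡2) mod 11; (8|11)=-1, (2|11)=-1; (−1)^{6·5·5}·(-1)^5·(-1)^6 = -1.
v=13: a=13^-3·(≡1), b=13^-1·(≡10) mod 13; (1|13)=+1, (10|13)=+1; (−1)^{-3·-1·6}·(+1)^-1·(+1)^-3 = +1.
v=2: v_2(a)=6, v_2(b)=5; units ≡ 7, 1 (mod 8); ε·ε+αω+βω = 1·0+6·0+5·0 ≡ 0  ⇒  (a,b)_2 = +1.
v=23: a=23^-2·(≡8), b=23^-2·(≡4) mod 23; (8|23)=+1, (4|23)=+1; (−1)^{-2·-2·11}·(+1)^-2·(+1)^-2 = +1.
v=∞: 39 > 0 and -286 < 0  ⇒  (a,b)_∞ = +1.
Ram(39, -286) = {3, 11}; no ℚ_3-point on the conic.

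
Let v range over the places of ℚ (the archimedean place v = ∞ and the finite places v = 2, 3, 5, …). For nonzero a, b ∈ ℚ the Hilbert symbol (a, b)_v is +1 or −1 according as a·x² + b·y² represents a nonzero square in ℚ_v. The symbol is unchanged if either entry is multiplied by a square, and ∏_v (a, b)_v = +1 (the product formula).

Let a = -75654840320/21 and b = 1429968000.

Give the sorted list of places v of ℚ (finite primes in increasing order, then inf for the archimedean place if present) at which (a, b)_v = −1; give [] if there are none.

Mod squares: a ≡ -105, b ≡ 930. Check v ∈ {∞, 2, 3, 5, 7, 31}.
v=3: a=3^-1·(≡1), b=3^1·(≡1) mod 3; (1|3)=+1, (1|3)=+1; (−1)^{-1·1·1}·(+1)^1·(+1)^-1 = -1.
v=∞: -105 < 0 and 930 > 0  ⇒  (a,b)_∞ = +1.
v=5: a=5^1·(≡1), b=5^3·(≡4) mod 5; (1|5)=+1, (4|5)=+1; (−1)^{1·3·2}·(+1)^3·(+1)^1 = +1.
v=7: a=7^-1·(≡6), b=7^0·(≡6) mod 7; (6|7)=-1, (6|7)=-1; (−1)^{-1·0·3}·(-1)^0·(-1)^-1 = -1.
v=2: v_2(a)=14, v_2(b)=7; units ≡ 7, 1 (mod 8); ε·ε+αω+βω = 1·0+14·0+7·0 ≡ 0  ⇒  (a,b)_2 = +1.
v=31: a=31^4·(≡8), b=31^3·(≡12) mod 31; (8|31)=+1, (12|31)=-1; (−1)^{4·3·15}·(+1)^3·(-1)^4 = +1.
(-105, 930 / ℚ) ramifies at {3, 7}: a division algebra.

[3, 7]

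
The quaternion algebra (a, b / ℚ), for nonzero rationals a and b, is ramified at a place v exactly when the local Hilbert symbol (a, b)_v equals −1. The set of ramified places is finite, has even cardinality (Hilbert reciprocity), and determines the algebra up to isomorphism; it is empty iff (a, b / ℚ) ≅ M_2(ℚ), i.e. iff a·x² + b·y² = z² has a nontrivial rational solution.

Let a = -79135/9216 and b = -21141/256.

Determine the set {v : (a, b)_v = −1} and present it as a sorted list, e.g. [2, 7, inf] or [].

(a, b) ≡ (-1615, -29) mod (ℚ^×)²; places V = {2, 3, 5, 7, 17, 19, 29, ∞}.
(a,b)_5: α=1, u≡3; β=0, v≡4 (mod 5); (3|5)=-1, (4|5)=+1; sign (−1)^0·-1^0·+1^1 = +1.
(a,b)_29: α=0, u≡28; β=1, v≡24 (mod 29); (28|29)=+1, (24|29)=+1; sign (−1)^0·+1^1·+1^0 = +1.
(a,b)_17: α=1, u≡10; β=0, v≡7 (mod 17); (10|17)=-1, (7|17)=-1; sign (−1)^0·-1^0·-1^1 = -1.
(a,b)_∞: sgn(-1615)=−, sgn(-29)=−, so -1.
(a,b)_2: α=-10, β=-8; u≡1, v≡3 (mod 8); ε(u)ε(v)=0·1, αω(v)=-10·1, βω(u)=-8·0; sum ≡ 0  ⇒  +1.
(a,b)_19: α=1, u≡15; β=0, v≡7 (mod 19); (15|19)=-1, (7|19)=+1; sign (−1)^0·-1^0·+1^1 = +1.
(a,b)_7: α=2, u≡4; β=0, v≡5 (mod 7); (4|7)=+1, (5|7)=-1; sign (−1)^0·+1^0·-1^2 = +1.
(a,b)_3: α=-2, u≡2; β=6, v≡1 (mod 3); (2|3)=-1, (1|3)=+1; sign (−1)^0·-1^6·+1^-2 = +1.
|Ram(-1615, -29)| = 2, even; anisotropic at {17, ∞}.

[17, inf]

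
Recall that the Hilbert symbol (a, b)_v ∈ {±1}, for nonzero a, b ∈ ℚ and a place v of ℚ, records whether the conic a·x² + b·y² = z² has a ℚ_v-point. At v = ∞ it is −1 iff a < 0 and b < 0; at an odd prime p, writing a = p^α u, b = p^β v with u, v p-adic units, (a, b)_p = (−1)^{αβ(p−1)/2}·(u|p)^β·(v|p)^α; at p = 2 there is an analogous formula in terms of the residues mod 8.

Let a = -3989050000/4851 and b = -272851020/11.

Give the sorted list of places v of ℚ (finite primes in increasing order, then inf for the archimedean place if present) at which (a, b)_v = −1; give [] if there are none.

[13, inf]

(a, b) ≡ (-12155, -230945) mod (ℚ^×)²; places V = {2, 3, 5, 7, 11, 13, 17, 19, ∞}.
(a,b)_17: α=1, u≡8; β=1, v≡9 (mod 17); (8|17)=+1, (9|17)=+1; sign (−1)^0·+1^1·+1^1 = +1.
(a,b)_11: α=-1, u≡10; β=-1, v≡9 (mod 11); (10|11)=-1, (9|11)=+1; sign (−1)^1·-1^-1·+1^-1 = +1.
(a,b)_3: α=-2, u≡1; β=2, v≡1 (mod 3); (1|3)=+1, (1|3)=+1; sign (−1)^0·+1^2·+1^-2 = +1.
(a,b)_∞: sgn(-12155)=−, sgn(-230945)=−, so -1.
(a,b)_13: α=1, u≡12; β=1, v≡7 (mod 13); (12|13)=+1, (7|13)=-1; sign (−1)^0·+1^1·-1^1 = -1.
(a,b)_5: α=5, u≡4; β=1, v≡1 (mod 5); (4|5)=+1, (1|5)=+1; sign (−1)^0·+1^1·+1^5 = +1.
(a,b)_7: α=-2, u≡2; β=0, v≡5 (mod 7); (2|7)=+1, (5|7)=-1; sign (−1)^0·+1^0·-1^-2 = +1.
(a,b)_19: α=2, u≡16; β=3, v≡4 (mod 19); (16|19)=+1, (4|19)=+1; sign (−1)^0·+1^3·+1^2 = +1.
(a,b)_2: α=4, β=2; u≡5, v≡7 (mod 8); ε(u)ε(v)=0·1, αω(v)=4·0, βω(u)=2·1; sum ≡ 0  ⇒  +1.
|Ram(-12155, -230945)| = 2, even; anisotropic at {13, ∞}.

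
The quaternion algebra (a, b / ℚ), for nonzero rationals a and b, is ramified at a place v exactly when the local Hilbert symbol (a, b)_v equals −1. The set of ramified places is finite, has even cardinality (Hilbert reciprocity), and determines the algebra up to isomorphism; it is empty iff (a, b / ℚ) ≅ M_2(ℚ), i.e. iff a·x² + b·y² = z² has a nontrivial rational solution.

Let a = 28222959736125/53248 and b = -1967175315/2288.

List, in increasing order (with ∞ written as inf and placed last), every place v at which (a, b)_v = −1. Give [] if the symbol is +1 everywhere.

(a, b) ≡ (65, -5005) mod (ℚ^×)²; places V = {2, 3, 5, 7, 11, 13, 17, ∞}.
(a,b)_11: α=6, u≡7; β=-1, v≡6 (mod 11); (7|11)=-1, (6|11)=-1; sign (−1)^0·-1^-1·-1^6 = -1.
(a,b)_5: α=3, u≡3; β=1, v≡4 (mod 5); (3|5)=-1, (4|5)=+1; sign (−1)^0·-1^1·+1^3 = -1.
(a,b)_3: α=2, u≡2; β=4, v≡2 (mod 3); (2|3)=-1, (2|3)=-1; sign (−1)^0·-1^4·-1^2 = +1.
(a,b)_17: α=2, u≡5; β=2, v≡5 (mod 17); (5|17)=-1, (5|17)=-1; sign (−1)^0·-1^2·-1^2 = +1.
(a,b)_2: α=-12, β=-4; u≡1, v≡3 (mod 8); ε(u)ε(v)=0·1, αω(v)=-12·1, βω(u)=-4·0; sum ≡ 0  ⇒  +1.
(a,b)_13: α=-1, u≡11; β=-1, v≡11 (mod 13); (11|13)=-1, (11|13)=-1; sign (−1)^0·-1^-1·-1^-1 = +1.
(a,b)_7: α=2, u≡4; β=5, v≡5 (mod 7); (4|7)=+1, (5|7)=-1; sign (−1)^0·+1^5·-1^2 = +1.
(a,b)_∞: sgn(65)=+, sgn(-5005)=−, so +1.
|Ram(65, -5005)| = 2, even; anisotropic at {5, 11}.

[5, 11]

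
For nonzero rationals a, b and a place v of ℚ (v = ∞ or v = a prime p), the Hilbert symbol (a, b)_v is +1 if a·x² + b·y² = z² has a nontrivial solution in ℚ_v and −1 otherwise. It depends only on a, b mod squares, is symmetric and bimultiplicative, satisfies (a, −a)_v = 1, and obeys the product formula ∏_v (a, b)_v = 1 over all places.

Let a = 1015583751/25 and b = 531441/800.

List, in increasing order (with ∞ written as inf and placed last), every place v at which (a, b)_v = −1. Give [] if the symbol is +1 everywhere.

(a, b) ≡ (39, 2) mod (ℚ^×)²; places V = {2, 3, 5, 7, 13, ∞}.
(a,b)_2: α=0, β=-5; u≡7, v≡1 (mod 8); ε(u)ε(v)=1·0, αω(v)=0·0, βω(u)=-5·0; sum ≡ 0  ⇒  +1.
(a,b)_13: α=1, u≡9; β=0, v≡2 (mod 13); (9|13)=+1, (2|13)=-1; sign (−1)^0·+1^0·-1^1 = -1.
(a,b)_5: α=-2, u≡1; β=-2, v≡3 (mod 5); (1|5)=+1, (3|5)=-1; sign (−1)^0·+1^-2·-1^-2 = +1.
(a,b)_∞: sgn(39)=+, sgn(2)=+, so +1.
(a,b)_7: α=2, u≡1; β=0, v≡4 (mod 7); (1|7)=+1, (4|7)=+1; sign (−1)^0·+1^0·+1^2 = +1.
(a,b)_3: α=13, u≡1; β=12, v≡2 (mod 3); (1|3)=+1, (2|3)=-1; sign (−1)^0·+1^12·-1^13 = -1.
|Ram(39, 2)| = 2, even; anisotropic at {3, 13}.

[3, 13]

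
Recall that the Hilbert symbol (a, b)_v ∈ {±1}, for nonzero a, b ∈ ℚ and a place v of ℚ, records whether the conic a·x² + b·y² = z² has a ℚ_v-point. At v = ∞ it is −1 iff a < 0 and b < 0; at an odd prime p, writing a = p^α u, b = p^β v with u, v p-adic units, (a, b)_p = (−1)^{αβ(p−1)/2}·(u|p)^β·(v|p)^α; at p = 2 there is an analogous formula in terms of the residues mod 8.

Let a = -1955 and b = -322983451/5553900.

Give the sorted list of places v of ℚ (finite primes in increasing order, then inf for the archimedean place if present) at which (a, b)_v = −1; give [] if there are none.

(a, b) ≡ (-1955, -969) mod (ℚ^×)²; places V = {2, 3, 5, 7, 11, 17, 19, 23, 31, ∞}.
(a,b)_23: α=1, u≡7; β=0, v≡20 (mod 23); (7|23)=-1, (20|23)=-1; sign (−1)^0·-1^0·-1^1 = -1.
(a,b)_∞: sgn(-1955)=−, sgn(-969)=−, so -1.
(a,b)_17: α=1, u≡4; β=-1, v≡10 (mod 17); (4|17)=+1, (10|17)=-1; sign (−1)^0·+1^-1·-1^1 = -1.
(a,b)_7: α=0, u≡5; β=2, v≡1 (mod 7); (5|7)=-1, (1|7)=+1; sign (−1)^0·-1^2·+1^0 = +1.
(a,b)_19: α=0, u≡2; β=3, v≡5 (mod 19); (2|19)=-1, (5|19)=+1; sign (−1)^0·-1^3·+1^0 = -1.
(a,b)_2: α=0, β=-2; u≡5, v≡7 (mod 8); ε(u)ε(v)=0·1, αω(v)=0·0, βω(u)=-2·1; sum ≡ 0  ⇒  +1.
(a,b)_11: α=0, u≡3; β=-2, v≡7 (mod 11); (3|11)=+1, (7|11)=-1; sign (−1)^0·+1^-2·-1^0 = +1.
(a,b)_3: α=0, u≡1; β=-3, v≡1 (mod 3); (1|3)=+1, (1|3)=+1; sign (−1)^0·+1^-3·+1^0 = +1.
(a,b)_31: α=0, u≡29; β=2, v≡21 (mod 31); (29|31)=-1, (21|31)=-1; sign (−1)^0·-1^2·-1^0 = +1.
(a,b)_5: α=1, u≡4; β=-2, v≡4 (mod 5); (4|5)=+1, (4|5)=+1; sign (−1)^0·+1^-2·+1^1 = +1.
Ram(-1955, -969) = {17, 19, 23, ∞}; no ℚ_17-point on the conic.

[17, 19, 23, inf]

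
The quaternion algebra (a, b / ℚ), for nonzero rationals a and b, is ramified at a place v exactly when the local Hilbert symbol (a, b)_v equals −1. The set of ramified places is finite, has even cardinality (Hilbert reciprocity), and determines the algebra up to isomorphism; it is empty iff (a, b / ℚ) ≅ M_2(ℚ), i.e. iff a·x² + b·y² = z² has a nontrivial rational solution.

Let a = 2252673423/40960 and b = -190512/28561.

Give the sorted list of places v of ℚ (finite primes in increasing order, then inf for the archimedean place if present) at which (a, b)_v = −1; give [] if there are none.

Mod squares: a ≡ 1430, b ≡ -3. Check v ∈ {∞, 2, 3, 5, 7, 11, 13}.
v=11: a=11^1·(≡9), b=11^0·(≡6) mod 11; (9|11)=+1, (6|11)=-1; (−1)^{1·0·5}·(+1)^0·(-1)^1 = -1.
v=7: a=7^4·(≡2), b=7^2·(≡4) mod 7; (2|7)=+1, (4|7)=+1; (−1)^{4·2·3}·(+1)^2·(+1)^4 = +1.
v=3: a=3^8·(≡2), b=3^5·(≡2) mod 3; (2|3)=-1, (2|3)=-1; (−1)^{8·5·1}·(-1)^5·(-1)^8 = -1.
v=5: a=5^-1·(≡4), b=5^0·(≡3) mod 5; (4|5)=+1, (3|5)=-1; (−1)^{-1·0·2}·(+1)^0·(-1)^-1 = -1.
v=∞: 1430 > 0 and -3 < 0  ⇒  (a,b)_∞ = +1.
v=2: v_2(a)=-13, v_2(b)=4; units ≡ 3, 5 (mod 8); ε·ε+αω+βω = 1·0+-13·1+4·1 ≡ 1  ⇒  (a,b)_2 = -1.
v=13: a=13^1·(≡2), b=13^-4·(≡3) mod 13; (2|13)=-1, (3|13)=+1; (−1)^{1·-4·6}·(-1)^-4·(+1)^1 = +1.
(1430, -3 / ℚ) ramifies at {2, 3, 5, 11}: a division algebra.

[2, 3, 5, 11]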